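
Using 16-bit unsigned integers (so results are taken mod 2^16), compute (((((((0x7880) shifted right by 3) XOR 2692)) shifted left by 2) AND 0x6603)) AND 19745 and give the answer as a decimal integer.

1024

0x7880 = 0111100010000000
→ shifted right by 3 → 0000111100010000 = 3856
2692 = 0000101010000100
→ XOR → 0000010110010100 = 1428
→ shifted left by 2 (mod 2^16) → 0001011001010000 = 5712
0x6603 = 0110011000000011
→ AND → 0000011000000000 = 1536
19745 = 0100110100100001
→ AND → 0000010000000000 = 1024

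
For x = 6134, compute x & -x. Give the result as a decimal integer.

2

x = 1011111110110 = 6134
-x (two's complement) = …0100000001010
AND   = 0000000000010 = 2
(x & -x isolates the lowest set bit of x.)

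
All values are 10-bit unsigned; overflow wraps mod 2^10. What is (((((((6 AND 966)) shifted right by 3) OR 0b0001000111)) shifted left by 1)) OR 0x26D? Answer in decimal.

6 = 0000000110
966 = 1111000110
→ AND → 0000000110 = 6
→ shifted right by 3 → 0000000000 = 0
0b0001000111 = 0001000111
→ OR → 0001000111 = 71
→ shifted left by 1 (mod 2^10) → 0010001110 = 142
0x26D = 1001101101
→ OR → 1011101111 = 751

751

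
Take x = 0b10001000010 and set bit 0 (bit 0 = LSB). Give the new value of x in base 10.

x = 10001000010
bit 0 is currently 0; set it via x | (1 << 0) = x | 1
→ 10001000011 = 1091

1091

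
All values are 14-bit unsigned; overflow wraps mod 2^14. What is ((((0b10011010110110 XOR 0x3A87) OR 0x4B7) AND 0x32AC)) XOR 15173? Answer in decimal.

11233

0b10011010110110 = 10011010110110
0x3A87 = 11101010000111
→ XOR → 01110000110001 = 7217
0x4B7 = 00010010110111
→ OR → 01110010110111 = 7351
0x32AC = 11001010101100
→ AND → 01000010100100 = 4260
15173 = 11101101000101
→ XOR → 10101111100001 = 11233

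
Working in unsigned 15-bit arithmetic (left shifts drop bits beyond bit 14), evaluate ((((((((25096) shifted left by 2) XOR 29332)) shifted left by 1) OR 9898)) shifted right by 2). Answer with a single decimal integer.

7674

25096 = 110001000001000
→ shifted left by 2 (mod 2^15) → 000100000100000 = 2080
29332 = 111001010010100
→ XOR → 111101010110100 = 31412
→ shifted left by 1 (mod 2^15) → 111010101101000 = 30056
9898 = 010011010101010
→ OR → 111011111101010 = 30698
→ shifted right by 2 → 001110111111010 = 7674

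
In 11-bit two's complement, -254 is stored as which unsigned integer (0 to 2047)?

254 in 11 bits: 00011111110
Invert: 11100000001
Add 1:  11100000010 = 1794
(Check: 2^11 - 254 = 2048 - 254 = 1794.)

1794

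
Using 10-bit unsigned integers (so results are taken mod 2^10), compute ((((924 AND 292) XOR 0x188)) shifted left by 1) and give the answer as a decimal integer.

280

924 = 1110011100
292 = 0100100100
→ AND → 0100000100 = 260
0x188 = 0110001000
→ XOR → 0010001100 = 140
→ shifted left by 1 (mod 2^10) → 0100011000 = 280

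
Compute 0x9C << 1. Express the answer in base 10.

312

0x9C = 010011100
shift left by 1 → 100111000 = 312
(equivalently, 156 × 2^1 = 156 × 2)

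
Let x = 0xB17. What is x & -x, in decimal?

1

x = 101100010111 = 2839
-x (two's complement) = …010011101001
AND   = 000000000001 = 1
(x & -x isolates the lowest set bit of x.)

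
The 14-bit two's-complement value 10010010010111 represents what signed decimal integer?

pattern = 10010010010111 (MSB is 1 ⇒ negative)
Invert: 01101101101000, add 1 → 01101101101001 = 7017, so the value is -7017.
(Equivalently: 9367 - 2^14 = 9367 - 16384 = -7017.)

-7017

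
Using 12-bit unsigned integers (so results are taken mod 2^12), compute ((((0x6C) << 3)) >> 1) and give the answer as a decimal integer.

432

0x6C = 000001101100
→ << 3 (mod 2^12) → 001101100000 = 864
→ >> 1 → 000110110000 = 432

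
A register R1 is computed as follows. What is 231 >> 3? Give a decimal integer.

231 = 11100111
shift right by 3 → 00011100 = 28
(equivalently, floor(231 / 8))

28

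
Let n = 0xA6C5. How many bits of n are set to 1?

0xA6C5 = 1010011011000101
Count the 1s: 1 + 1 + 1 + 1 + 1 + 1 + 1 + 1 = 8

8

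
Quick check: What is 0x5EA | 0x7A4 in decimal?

0x5EA = 10111101010
0x7A4 = 11110100100
 OR → 11111101110 = 2030

2030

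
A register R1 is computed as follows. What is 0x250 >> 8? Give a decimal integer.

2

0x250 = 1001010000
shift right by 8 → 0000000010 = 2
(equivalently, floor(592 / 256))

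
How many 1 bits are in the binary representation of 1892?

1892 = 11101100100
Count the 1s: 1 + 1 + 1 + 1 + 1 + 1 = 6

6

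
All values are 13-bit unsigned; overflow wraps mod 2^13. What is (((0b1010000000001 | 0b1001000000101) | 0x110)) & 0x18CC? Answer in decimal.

0b1010000000001 = 1010000000001
0b1001000000101 = 1001000000101
→ | → 1011000000101 = 5637
0x110 = 0000100010000
→ | → 1011100010101 = 5909
0x18CC = 1100011001100
→ & → 1000000000100 = 4100

4100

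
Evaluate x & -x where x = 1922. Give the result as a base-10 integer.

2

x = 11110000010 = 1922
-x (two's complement) = …00001111110
AND   = 00000000010 = 2
(x & -x isolates the lowest set bit of x.)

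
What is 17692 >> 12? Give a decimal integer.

17692 = 100010100011100
shift right by 12 → 000000000000100 = 4
(equivalently, floor(17692 / 4096))

4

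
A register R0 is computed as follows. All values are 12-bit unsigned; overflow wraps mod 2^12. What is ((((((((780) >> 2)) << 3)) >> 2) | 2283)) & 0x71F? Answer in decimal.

780 = 001100001100
→ >> 2 → 000011000011 = 195
→ << 3 (mod 2^12) → 011000011000 = 1560
→ >> 2 → 000110000110 = 390
2283 = 100011101011
→ | → 100111101111 = 2543
0x71F = 011100011111
→ & → 000100001111 = 271

271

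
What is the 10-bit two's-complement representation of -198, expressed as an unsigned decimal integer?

826

198 in 10 bits: 0011000110
Invert: 1100111001
Add 1:  1100111010 = 826
(Check: 2^10 - 198 = 1024 - 198 = 826.)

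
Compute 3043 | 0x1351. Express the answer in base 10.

3043 = 0101111100011
0x1351 = 1001101010001
 OR → 1101111110011 = 7155

7155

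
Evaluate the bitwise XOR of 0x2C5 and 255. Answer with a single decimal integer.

570

0x2C5 = 1011000101
255 = 0011111111
XOR → 1000111010 = 570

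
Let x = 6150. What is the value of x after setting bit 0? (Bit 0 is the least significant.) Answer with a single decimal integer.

6151

x = 1100000000110
bit 0 is currently 0; set it via x | (1 << 0) = x | 1
→ 1100000000111 = 6151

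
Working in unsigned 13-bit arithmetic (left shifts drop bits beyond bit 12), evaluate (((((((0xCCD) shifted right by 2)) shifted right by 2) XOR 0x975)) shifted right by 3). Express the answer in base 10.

0xCCD = 0110011001101
→ shifted right by 2 → 0001100110011 = 819
→ shifted right by 2 → 0000011001100 = 204
0x975 = 0100101110101
→ XOR → 0100110111001 = 2489
→ shifted right by 3 → 0000100110111 = 311

311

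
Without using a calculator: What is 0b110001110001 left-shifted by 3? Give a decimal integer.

25480

x = 000110001110001
shift left by 3 → 110001110001000 = 25480
(equivalently, 3185 × 2^3 = 3185 × 8)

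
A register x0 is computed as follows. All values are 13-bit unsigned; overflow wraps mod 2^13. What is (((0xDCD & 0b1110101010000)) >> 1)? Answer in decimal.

1696

0xDCD = 0110111001101
0b1110101010000 = 1110101010000
→ & → 0110101000000 = 3392
→ >> 1 → 0011010100000 = 1696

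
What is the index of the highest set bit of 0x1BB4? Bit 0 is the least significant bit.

12

0x1BB4 = 1101110110100
The topmost 1 is at position 12 (since 2^12 = 4096 ≤ 7092 < 8192).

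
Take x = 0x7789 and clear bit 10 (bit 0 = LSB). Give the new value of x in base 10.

x = 0111011110001001
bit 10 is currently 1; clear it via x & ~(1 << 10) = x & ~1024
→ 0111001110001001 = 29577

29577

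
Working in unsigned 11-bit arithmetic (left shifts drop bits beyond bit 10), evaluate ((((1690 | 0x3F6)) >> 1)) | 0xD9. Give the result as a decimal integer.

1023

1690 = 11010011010
0x3F6 = 01111110110
→ | → 11111111110 = 2046
→ >> 1 → 01111111111 = 1023
0xD9 = 00011011001
→ | → 01111111111 = 1023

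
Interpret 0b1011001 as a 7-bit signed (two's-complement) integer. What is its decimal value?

-39

pattern = 1011001 (MSB is 1 ⇒ negative)
Invert: 0100110, add 1 → 0100111 = 39, so the value is -39.
(Equivalently: 89 - 2^7 = 89 - 128 = -39.)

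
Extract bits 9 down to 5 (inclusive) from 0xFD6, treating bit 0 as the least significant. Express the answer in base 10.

v = 0111111010110
Shift right by 5: 01111110
Mask low 5 bits: 11110 = 30

30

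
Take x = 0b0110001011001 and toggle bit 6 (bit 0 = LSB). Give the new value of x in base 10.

3097

x = 0110001011001
bit 6 is currently 1; toggle it via x ^ (1 << 6) = x ^ 64
→ 0110000011001 = 3097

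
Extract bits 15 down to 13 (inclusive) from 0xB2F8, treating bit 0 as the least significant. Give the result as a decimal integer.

v = 1011001011111000
Shift right by 13: 101
Mask low 3 bits: 101 = 5

5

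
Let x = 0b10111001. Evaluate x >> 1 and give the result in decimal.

x = 10111001
shift right by 1 → 01011100 = 92
(equivalently, floor(185 / 2))

92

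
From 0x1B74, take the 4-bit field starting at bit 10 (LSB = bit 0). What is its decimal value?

v = 001101101110100
Shift right by 10: 00110
Mask low 4 bits: 0110 = 6

6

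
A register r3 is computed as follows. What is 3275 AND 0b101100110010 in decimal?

3275 = 110011001011
b = 101100110010
AND → 100000000010 = 2050

2050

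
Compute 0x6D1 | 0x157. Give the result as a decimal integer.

2007

0x6D1 = 11011010001
0x157 = 00101010111
 OR → 11111010111 = 2007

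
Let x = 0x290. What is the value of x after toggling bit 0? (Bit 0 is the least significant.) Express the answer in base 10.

657

x = 001010010000
bit 0 is currently 0; toggle it via x ^ (1 << 0) = x ^ 1
→ 001010010001 = 657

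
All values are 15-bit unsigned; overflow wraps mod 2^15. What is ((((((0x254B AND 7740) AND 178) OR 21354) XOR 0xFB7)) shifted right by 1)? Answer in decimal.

11886

0x254B = 010010101001011
7740 = 001111000111100
→ AND → 000010000001000 = 1032
178 = 000000010110010
→ AND → 000000000000000 = 0
21354 = 101001101101010
→ OR → 101001101101010 = 21354
0xFB7 = 000111110110111
→ XOR → 101110011011101 = 23773
→ shifted right by 1 → 010111001101110 = 11886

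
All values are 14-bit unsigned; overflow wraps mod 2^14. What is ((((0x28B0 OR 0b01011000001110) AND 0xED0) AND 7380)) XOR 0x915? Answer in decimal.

0x28B0 = 10100010110000
0b01011000001110 = 01011000001110
→ OR → 11111010111110 = 16062
0xED0 = 00111011010000
→ AND → 00111010010000 = 3728
7380 = 01110011010100
→ AND → 00110010010000 = 3216
0x915 = 00100100010101
→ XOR → 00010110000101 = 1413

1413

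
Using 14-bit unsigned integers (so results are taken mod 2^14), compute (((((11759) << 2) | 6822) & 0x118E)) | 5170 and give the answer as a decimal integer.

11759 = 10110111101111
→ << 2 (mod 2^14) → 11011110111100 = 14268
6822 = 01101010100110
→ | → 11111110111110 = 16318
0x118E = 01000110001110
→ & → 01000110001110 = 4494
5170 = 01010000110010
→ | → 01010110111110 = 5566

5566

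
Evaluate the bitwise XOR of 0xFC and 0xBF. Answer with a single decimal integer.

0xFC = 11111100
0xBF = 10111111
XOR → 01000011 = 67

67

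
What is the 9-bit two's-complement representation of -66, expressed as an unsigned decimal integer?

446

66 in 9 bits: 001000010
Invert: 110111101
Add 1:  110111110 = 446
(Check: 2^9 - 66 = 512 - 66 = 446.)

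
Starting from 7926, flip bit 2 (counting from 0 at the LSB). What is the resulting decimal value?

x = 0001111011110110
bit 2 is currently 1; toggle it via x ^ (1 << 2) = x ^ 4
→ 0001111011110010 = 7922

7922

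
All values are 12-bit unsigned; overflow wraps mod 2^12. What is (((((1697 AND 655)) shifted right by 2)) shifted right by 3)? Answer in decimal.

1697 = 011010100001
655 = 001010001111
→ AND → 001010000001 = 641
→ shifted right by 2 → 000010100000 = 160
→ shifted right by 3 → 000000010100 = 20

20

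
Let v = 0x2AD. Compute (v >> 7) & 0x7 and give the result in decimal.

5

v = 001010101101
Shift right by 7: 00101
Mask low 3 bits: 101 = 5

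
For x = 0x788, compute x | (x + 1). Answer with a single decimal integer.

x = 11110001000 = 1928
x + 1 = 11110001001
OR    = 11110001001 = 1929
(x | (x + 1) sets the lowest cleared bit.)

1929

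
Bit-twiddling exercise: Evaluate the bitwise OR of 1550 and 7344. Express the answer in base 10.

7870

1550 = 0011000001110
7344 = 1110010110000
 OR → 1111010111110 = 7870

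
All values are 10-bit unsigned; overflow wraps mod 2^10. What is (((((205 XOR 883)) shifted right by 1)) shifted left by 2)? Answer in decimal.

892

205 = 0011001101
883 = 1101110011
→ XOR → 1110111110 = 958
→ shifted right by 1 → 0111011111 = 479
→ shifted left by 2 (mod 2^10) → 1101111100 = 892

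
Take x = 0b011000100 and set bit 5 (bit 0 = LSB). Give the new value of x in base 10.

x = 011000100
bit 5 is currently 0; set it via x | (1 << 5) = x | 32
→ 011100100 = 228

228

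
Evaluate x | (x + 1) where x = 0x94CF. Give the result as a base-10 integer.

38111

x = 1001010011001111 = 38095
x + 1 = 1001010011010000
OR    = 1001010011011111 = 38111
(x | (x + 1) sets the lowest cleared bit.)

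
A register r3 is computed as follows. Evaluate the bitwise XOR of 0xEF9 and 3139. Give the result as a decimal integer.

0xEF9 = 111011111001
3139 = 110001000011
XOR → 001010111010 = 698

698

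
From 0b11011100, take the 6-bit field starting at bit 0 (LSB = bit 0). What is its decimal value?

28

v = 11011100
Shift right by 0: 11011100
Mask low 6 bits: 011100 = 28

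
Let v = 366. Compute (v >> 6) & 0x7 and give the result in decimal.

v = 101101110
Shift right by 6: 101
Mask low 3 bits: 101 = 5

5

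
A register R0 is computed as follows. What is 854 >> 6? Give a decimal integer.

854 = 1101010110
shift right by 6 → 0000001101 = 13
(equivalently, floor(854 / 64))

13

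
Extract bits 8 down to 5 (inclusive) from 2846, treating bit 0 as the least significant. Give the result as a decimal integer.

v = 101100011110
Shift right by 5: 1011000
Mask low 4 bits: 1000 = 8

8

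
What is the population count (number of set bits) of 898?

4

898 = 1110000010
Count the 1s: 1 + 1 + 1 + 1 = 4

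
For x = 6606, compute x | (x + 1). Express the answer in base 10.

6607

x = 1100111001110 = 6606
x + 1 = 1100111001111
OR    = 1100111001111 = 6607
(x | (x + 1) sets the lowest cleared bit.)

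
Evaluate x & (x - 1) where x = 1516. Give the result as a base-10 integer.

x = 10111101100 = 1516
x - 1 = 10111101011
AND   = 10111101000 = 1512
(x & (x - 1) clears the lowest set bit of x.)

1512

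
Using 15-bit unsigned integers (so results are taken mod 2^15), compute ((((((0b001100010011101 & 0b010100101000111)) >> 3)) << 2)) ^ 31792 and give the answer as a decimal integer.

30768

0b001100010011101 = 001100010011101
0b010100101000111 = 010100101000111
→ & → 000100000000101 = 2053
→ >> 3 → 000000100000000 = 256
→ << 2 (mod 2^15) → 000010000000000 = 1024
31792 = 111110000110000
→ ^ → 111100000110000 = 30768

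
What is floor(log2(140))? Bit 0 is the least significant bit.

7

140 = 10001100
The topmost 1 is at position 7 (since 2^7 = 128 ≤ 140 < 256).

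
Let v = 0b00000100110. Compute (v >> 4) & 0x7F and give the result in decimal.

2

v = 00000100110
Shift right by 4: 0000010
Mask low 7 bits: 0000010 = 2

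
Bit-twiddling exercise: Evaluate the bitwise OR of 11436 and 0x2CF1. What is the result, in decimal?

11436 = 10110010101100
0x2CF1 = 10110011110001
 OR → 10110011111101 = 11517

11517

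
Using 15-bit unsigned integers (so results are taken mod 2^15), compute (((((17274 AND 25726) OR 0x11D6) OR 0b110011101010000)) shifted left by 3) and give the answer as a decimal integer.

16368

17274 = 100001101111010
25726 = 110010001111110
→ AND → 100000001111010 = 16506
0x11D6 = 001000111010110
→ OR → 101000111111110 = 20990
0b110011101010000 = 110011101010000
→ OR → 111011111111110 = 30718
→ shifted left by 3 (mod 2^15) → 011111111110000 = 16368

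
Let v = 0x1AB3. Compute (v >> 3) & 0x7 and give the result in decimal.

v = 0001101010110011
Shift right by 3: 0001101010110
Mask low 3 bits: 110 = 6

6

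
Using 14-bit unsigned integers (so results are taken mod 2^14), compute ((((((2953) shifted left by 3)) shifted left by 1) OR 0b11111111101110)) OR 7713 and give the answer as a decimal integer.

2953 = 00101110001001
→ shifted left by 3 (mod 2^14) → 01110001001000 = 7240
→ shifted left by 1 (mod 2^14) → 11100010010000 = 14480
0b11111111101110 = 11111111101110
→ OR → 11111111111110 = 16382
7713 = 01111000100001
→ OR → 11111111111111 = 16383

16383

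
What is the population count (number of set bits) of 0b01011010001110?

7

n = 1011010001110
Count the 1s: 1 + 1 + 1 + 1 + 1 + 1 + 1 = 7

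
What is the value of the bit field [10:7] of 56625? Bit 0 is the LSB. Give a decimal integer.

10

v = 1101110100110001
Shift right by 7: 110111010
Mask low 4 bits: 1010 = 10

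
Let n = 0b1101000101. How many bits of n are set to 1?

5

n = 1101000101
Count the 1s: 1 + 1 + 1 + 1 + 1 = 5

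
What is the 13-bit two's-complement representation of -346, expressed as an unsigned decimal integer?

346 in 13 bits: 0000101011010
Invert: 1111010100101
Add 1:  1111010100110 = 7846
(Check: 2^13 - 346 = 8192 - 346 = 7846.)

7846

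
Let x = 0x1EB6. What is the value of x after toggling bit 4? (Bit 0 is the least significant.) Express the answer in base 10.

x = 1111010110110
bit 4 is currently 1; toggle it via x ^ (1 << 4) = x ^ 16
→ 1111010100110 = 7846

7846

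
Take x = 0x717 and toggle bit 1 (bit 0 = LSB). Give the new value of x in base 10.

x = 011100010111
bit 1 is currently 1; toggle it via x ^ (1 << 1) = x ^ 2
→ 011100010101 = 1813

1813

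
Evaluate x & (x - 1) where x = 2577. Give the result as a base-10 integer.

2576

x = 101000010001 = 2577
x - 1 = 101000010000
AND   = 101000010000 = 2576
(x & (x - 1) clears the lowest set bit of x.)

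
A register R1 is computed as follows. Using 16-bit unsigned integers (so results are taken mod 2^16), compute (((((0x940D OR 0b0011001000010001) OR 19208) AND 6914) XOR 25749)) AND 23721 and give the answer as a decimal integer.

23681

0x940D = 1001010000001101
0b0011001000010001 = 0011001000010001
→ OR → 1011011000011101 = 46621
19208 = 0100101100001000
→ OR → 1111111100011101 = 65309
6914 = 0001101100000010
→ AND → 0001101100000000 = 6912
25749 = 0110010010010101
→ XOR → 0111111110010101 = 32661
23721 = 0101110010101001
→ AND → 0101110010000001 = 23681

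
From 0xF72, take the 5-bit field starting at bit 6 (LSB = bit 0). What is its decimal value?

v = 0111101110010
Shift right by 6: 0111101
Mask low 5 bits: 11101 = 29

29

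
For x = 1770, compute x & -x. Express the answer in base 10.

x = 11011101010 = 1770
-x (two's complement) = …00100010110
AND   = 00000000010 = 2
(x & -x isolates the lowest set bit of x.)

2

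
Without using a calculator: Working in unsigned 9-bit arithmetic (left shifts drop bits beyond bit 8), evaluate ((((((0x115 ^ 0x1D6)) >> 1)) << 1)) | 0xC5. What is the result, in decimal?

199

0x115 = 100010101
0x1D6 = 111010110
→ ^ → 011000011 = 195
→ >> 1 → 001100001 = 97
→ << 1 (mod 2^9) → 011000010 = 194
0xC5 = 011000101
→ | → 011000111 = 199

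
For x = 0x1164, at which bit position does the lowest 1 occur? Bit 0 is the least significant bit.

2

0x1164 = 1000101100100
Trailing zeros: 2, so the lowest set bit is bit 2 (value 4).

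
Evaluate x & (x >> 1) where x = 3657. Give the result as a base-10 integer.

x = 111001001001 = 3657
x>>1 = 011100100100
AND  = 011000000000 = 1536
(x & (x >> 1) has a 1 wherever x has two consecutive 1 bits.)

1536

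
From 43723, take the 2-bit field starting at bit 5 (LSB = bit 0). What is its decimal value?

2

v = 1010101011001011
Shift right by 5: 10101010110
Mask low 2 bits: 10 = 2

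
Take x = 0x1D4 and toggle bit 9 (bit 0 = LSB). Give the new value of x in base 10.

980

x = 000111010100
bit 9 is currently 0; toggle it via x ^ (1 << 9) = x ^ 512
→ 001111010100 = 980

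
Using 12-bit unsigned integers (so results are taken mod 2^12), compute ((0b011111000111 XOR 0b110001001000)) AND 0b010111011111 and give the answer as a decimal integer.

0b011111000111 = 011111000111
0b110001001000 = 110001001000
→ XOR → 101110001111 = 2959
0b010111011111 = 010111011111
→ AND → 000110001111 = 399

399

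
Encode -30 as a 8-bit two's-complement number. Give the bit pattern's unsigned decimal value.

30 in 8 bits: 00011110
Invert: 11100001
Add 1:  11100010 = 226
(Check: 2^8 - 30 = 256 - 30 = 226.)

226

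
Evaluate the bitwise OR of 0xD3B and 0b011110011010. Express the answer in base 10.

0xD3B = 110100111011
b = 011110011010
 OR → 111110111011 = 4027

4027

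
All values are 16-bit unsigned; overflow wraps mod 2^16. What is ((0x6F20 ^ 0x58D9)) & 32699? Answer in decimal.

14265

0x6F20 = 0110111100100000
0x58D9 = 0101100011011001
→ ^ → 0011011111111001 = 14329
32699 = 0111111110111011
→ & → 0011011110111001 = 14265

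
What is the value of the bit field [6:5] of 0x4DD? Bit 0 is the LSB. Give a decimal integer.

2

v = 10011011101
Shift right by 5: 100110
Mask low 2 bits: 10 = 2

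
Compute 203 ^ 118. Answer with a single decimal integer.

189

203 = 11001011
118 = 01110110
XOR → 10111101 = 189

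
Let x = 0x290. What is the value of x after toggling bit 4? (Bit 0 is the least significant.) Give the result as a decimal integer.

640

x = 01010010000
bit 4 is currently 1; toggle it via x ^ (1 << 4) = x ^ 16
→ 01010000000 = 640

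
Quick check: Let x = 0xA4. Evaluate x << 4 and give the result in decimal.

2624

0xA4 = 000010100100
shift left by 4 → 101001000000 = 2624
(equivalently, 164 × 2^4 = 164 × 16)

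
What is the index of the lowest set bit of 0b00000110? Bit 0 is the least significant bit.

0b00000110 = 110
Trailing zeros: 1, so the lowest set bit is bit 1 (value 2).

1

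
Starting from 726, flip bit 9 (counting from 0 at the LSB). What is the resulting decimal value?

x = 1011010110
bit 9 is currently 1; toggle it via x ^ (1 << 9) = x ^ 512
→ 0011010110 = 214

214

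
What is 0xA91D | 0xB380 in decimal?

0xA91D = 1010100100011101
0xB380 = 1011001110000000
 OR → 1011101110011101 = 48029

48029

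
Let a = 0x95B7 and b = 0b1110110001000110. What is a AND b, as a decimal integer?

0x95B7 = 1001010110110111
b = 1110110001000110
AND → 1000010000000110 = 33798

33798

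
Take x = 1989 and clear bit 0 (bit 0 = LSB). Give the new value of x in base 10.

x = 11111000101
bit 0 is currently 1; clear it via x & ~(1 << 0) = x & ~1
→ 11111000100 = 1988

1988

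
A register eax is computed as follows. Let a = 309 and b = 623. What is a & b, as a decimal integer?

37

309 = 0100110101
623 = 1001101111
AND → 0000100101 = 37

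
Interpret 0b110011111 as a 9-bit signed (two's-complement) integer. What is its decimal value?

-97

pattern = 110011111 (MSB is 1 ⇒ negative)
Invert: 001100000, add 1 → 001100001 = 97, so the value is -97.
(Equivalently: 415 - 2^9 = 415 - 512 = -97.)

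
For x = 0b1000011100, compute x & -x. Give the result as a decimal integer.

4

x = 1000011100 = 540
-x (two's complement) = …0111100100
AND   = 0000000100 = 4
(x & -x isolates the lowest set bit of x.)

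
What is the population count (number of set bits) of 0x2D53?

0x2D53 = 10110101010011
Count the 1s: 1 + 1 + 1 + 1 + 1 + 1 + 1 + 1 = 8

8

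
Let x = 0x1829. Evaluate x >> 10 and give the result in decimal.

6

0x1829 = 1100000101001
shift right by 10 → 0000000000110 = 6
(equivalently, floor(6185 / 1024))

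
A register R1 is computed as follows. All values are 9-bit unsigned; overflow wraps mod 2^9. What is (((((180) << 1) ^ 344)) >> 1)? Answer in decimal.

180 = 010110100
→ << 1 (mod 2^9) → 101101000 = 360
344 = 101011000
→ ^ → 000110000 = 48
→ >> 1 → 000011000 = 24

24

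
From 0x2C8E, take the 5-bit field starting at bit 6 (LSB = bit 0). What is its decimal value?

v = 010110010001110
Shift right by 6: 010110010
Mask low 5 bits: 10010 = 18

18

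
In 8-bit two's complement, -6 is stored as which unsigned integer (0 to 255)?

6 in 8 bits: 00000110
Invert: 11111001
Add 1:  11111010 = 250
(Check: 2^8 - 6 = 256 - 6 = 250.)

250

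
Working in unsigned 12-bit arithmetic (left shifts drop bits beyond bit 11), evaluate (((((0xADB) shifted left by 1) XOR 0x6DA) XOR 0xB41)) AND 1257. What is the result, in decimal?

41

0xADB = 101011011011
→ shifted left by 1 (mod 2^12) → 010110110110 = 1462
0x6DA = 011011011010
→ XOR → 001101101100 = 876
0xB41 = 101101000001
→ XOR → 100000101101 = 2093
1257 = 010011101001
→ AND → 000000101001 = 41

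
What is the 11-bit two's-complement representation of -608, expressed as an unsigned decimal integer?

1440

608 in 11 bits: 01001100000
Invert: 10110011111
Add 1:  10110100000 = 1440
(Check: 2^11 - 608 = 2048 - 608 = 1440.)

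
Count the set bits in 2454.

2454 = 100110010110
Count the 1s: 1 + 1 + 1 + 1 + 1 + 1 = 6

6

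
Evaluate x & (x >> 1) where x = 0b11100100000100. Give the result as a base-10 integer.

x = 11100100000100 = 14596
x>>1 = 01110010000010
AND  = 01100000000000 = 6144
(x & (x >> 1) has a 1 wherever x has two consecutive 1 bits.)

6144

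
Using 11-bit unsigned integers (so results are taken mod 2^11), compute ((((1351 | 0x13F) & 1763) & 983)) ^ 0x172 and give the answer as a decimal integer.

305

1351 = 10101000111
0x13F = 00100111111
→ | → 10101111111 = 1407
1763 = 11011100011
→ & → 10001100011 = 1123
983 = 01111010111
→ & → 00001000011 = 67
0x172 = 00101110010
→ ^ → 00100110001 = 305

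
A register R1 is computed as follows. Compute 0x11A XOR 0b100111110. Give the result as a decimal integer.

0x11A = 100011010
b = 100111110
XOR → 000100100 = 36

36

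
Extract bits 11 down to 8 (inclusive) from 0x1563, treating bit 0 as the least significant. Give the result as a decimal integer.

5

v = 1010101100011
Shift right by 8: 10101
Mask low 4 bits: 0101 = 5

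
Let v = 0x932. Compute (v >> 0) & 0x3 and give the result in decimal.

v = 0100100110010
Shift right by 0: 0100100110010
Mask low 2 bits: 10 = 2

2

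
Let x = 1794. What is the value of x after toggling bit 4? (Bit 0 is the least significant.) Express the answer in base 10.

x = 11100000010
bit 4 is currently 0; toggle it via x ^ (1 << 4) = x ^ 16
→ 11100010010 = 1810

1810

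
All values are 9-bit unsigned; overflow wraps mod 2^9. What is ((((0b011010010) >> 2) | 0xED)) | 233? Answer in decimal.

253

0b011010010 = 011010010
→ >> 2 → 000110100 = 52
0xED = 011101101
→ | → 011111101 = 253
233 = 011101001
→ | → 011111101 = 253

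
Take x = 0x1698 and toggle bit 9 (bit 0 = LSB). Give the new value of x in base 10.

x = 1011010011000
bit 9 is currently 1; toggle it via x ^ (1 << 9) = x ^ 512
→ 1010010011000 = 5272

5272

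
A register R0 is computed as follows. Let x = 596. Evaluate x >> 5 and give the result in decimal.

18

596 = 1001010100
shift right by 5 → 0000010010 = 18
(equivalently, floor(596 / 32))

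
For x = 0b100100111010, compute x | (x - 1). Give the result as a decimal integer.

2363

x = 100100111010 = 2362
x - 1 = 100100111001
OR    = 100100111011 = 2363
(x | (x - 1) sets all bits below the lowest set bit.)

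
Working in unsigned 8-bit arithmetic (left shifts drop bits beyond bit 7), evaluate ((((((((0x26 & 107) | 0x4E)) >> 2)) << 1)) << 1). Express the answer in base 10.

0x26 = 00100110
107 = 01101011
→ & → 00100010 = 34
0x4E = 01001110
→ | → 01101110 = 110
→ >> 2 → 00011011 = 27
→ << 1 (mod 2^8) → 00110110 = 54
→ << 1 (mod 2^8) → 01101100 = 108

108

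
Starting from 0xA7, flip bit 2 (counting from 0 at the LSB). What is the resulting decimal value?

163

x = 010100111
bit 2 is currently 1; toggle it via x ^ (1 << 2) = x ^ 4
→ 010100011 = 163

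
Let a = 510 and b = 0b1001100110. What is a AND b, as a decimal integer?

510 = 0111111110
b = 1001100110
AND → 0001100110 = 102

102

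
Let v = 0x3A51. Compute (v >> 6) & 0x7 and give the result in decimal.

1

v = 11101001010001
Shift right by 6: 11101001
Mask low 3 bits: 001 = 1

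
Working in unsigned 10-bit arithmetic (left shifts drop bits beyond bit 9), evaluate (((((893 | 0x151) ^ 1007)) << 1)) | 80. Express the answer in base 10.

893 = 1101111101
0x151 = 0101010001
→ | → 1101111101 = 893
1007 = 1111101111
→ ^ → 0010010010 = 146
→ << 1 (mod 2^10) → 0100100100 = 292
80 = 0001010000
→ | → 0101110100 = 372

372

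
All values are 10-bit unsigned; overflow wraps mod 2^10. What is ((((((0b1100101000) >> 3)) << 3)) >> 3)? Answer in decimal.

0b1100101000 = 1100101000
→ >> 3 → 0001100101 = 101
→ << 3 (mod 2^10) → 1100101000 = 808
→ >> 3 → 0001100101 = 101

101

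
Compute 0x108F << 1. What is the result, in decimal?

0x108F = 01000010001111
shift left by 1 → 10000100011110 = 8478
(equivalently, 4239 × 2^1 = 4239 × 2)

8478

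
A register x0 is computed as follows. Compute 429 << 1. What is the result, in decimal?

858

429 = 0110101101
shift left by 1 → 1101011010 = 858
(equivalently, 429 × 2^1 = 429 × 2)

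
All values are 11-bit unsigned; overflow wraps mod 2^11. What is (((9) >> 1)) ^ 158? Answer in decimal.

9 = 00000001001
→ >> 1 → 00000000100 = 4
158 = 00010011110
→ ^ → 00010011010 = 154

154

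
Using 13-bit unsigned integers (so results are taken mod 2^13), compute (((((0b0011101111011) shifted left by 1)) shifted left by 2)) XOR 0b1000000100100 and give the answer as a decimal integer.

3068

0b0011101111011 = 0011101111011
→ shifted left by 1 (mod 2^13) → 0111011110110 = 3830
→ shifted left by 2 (mod 2^13) → 1101111011000 = 7128
0b1000000100100 = 1000000100100
→ XOR → 0101111111100 = 3068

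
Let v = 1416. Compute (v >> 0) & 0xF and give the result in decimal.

8

v = 10110001000
Shift right by 0: 10110001000
Mask low 4 bits: 1000 = 8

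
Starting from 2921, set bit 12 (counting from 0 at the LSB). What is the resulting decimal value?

x = 0101101101001
bit 12 is currently 0; set it via x | (1 << 12) = x | 4096
→ 1101101101001 = 7017

7017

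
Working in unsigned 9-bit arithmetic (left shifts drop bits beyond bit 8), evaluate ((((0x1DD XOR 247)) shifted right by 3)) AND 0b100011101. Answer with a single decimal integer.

5

0x1DD = 111011101
247 = 011110111
→ XOR → 100101010 = 298
→ shifted right by 3 → 000100101 = 37
0b100011101 = 100011101
→ AND → 000000101 = 5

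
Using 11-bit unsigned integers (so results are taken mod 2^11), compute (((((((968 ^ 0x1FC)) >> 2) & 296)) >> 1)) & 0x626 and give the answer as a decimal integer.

968 = 01111001000
0x1FC = 00111111100
→ ^ → 01000110100 = 564
→ >> 2 → 00010001101 = 141
296 = 00100101000
→ & → 00000001000 = 8
→ >> 1 → 00000000100 = 4
0x626 = 11000100110
→ & → 00000000100 = 4

4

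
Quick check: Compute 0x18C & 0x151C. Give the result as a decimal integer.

268

0x18C = 0000110001100
0x151C = 1010100011100
AND → 0000100001100 = 268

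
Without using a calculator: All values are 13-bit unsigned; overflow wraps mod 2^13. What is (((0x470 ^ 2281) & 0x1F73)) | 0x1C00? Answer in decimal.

0x470 = 0010001110000
2281 = 0100011101001
→ ^ → 0110010011001 = 3225
0x1F73 = 1111101110011
→ & → 0110000010001 = 3089
0x1C00 = 1110000000000
→ | → 1110000010001 = 7185

7185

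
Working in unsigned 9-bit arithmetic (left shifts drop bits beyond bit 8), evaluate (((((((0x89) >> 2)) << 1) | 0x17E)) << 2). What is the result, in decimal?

0x89 = 010001001
→ >> 2 → 000100010 = 34
→ << 1 (mod 2^9) → 001000100 = 68
0x17E = 101111110
→ | → 101111110 = 382
→ << 2 (mod 2^9) → 111111000 = 504

504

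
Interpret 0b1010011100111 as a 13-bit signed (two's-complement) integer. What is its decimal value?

-2841

pattern = 1010011100111 (MSB is 1 ⇒ negative)
Invert: 0101100011000, add 1 → 0101100011001 = 2841, so the value is -2841.
(Equivalently: 5351 - 2^13 = 5351 - 8192 = -2841.)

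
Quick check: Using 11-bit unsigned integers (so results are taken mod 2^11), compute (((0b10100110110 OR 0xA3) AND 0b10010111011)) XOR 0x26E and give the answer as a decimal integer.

1757

0b10100110110 = 10100110110
0xA3 = 00010100011
→ OR → 10110110111 = 1463
0b10010111011 = 10010111011
→ AND → 10010110011 = 1203
0x26E = 01001101110
→ XOR → 11011011101 = 1757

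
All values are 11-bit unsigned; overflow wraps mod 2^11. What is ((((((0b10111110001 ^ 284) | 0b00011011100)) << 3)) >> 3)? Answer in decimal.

253

0b10111110001 = 10111110001
284 = 00100011100
→ ^ → 10011101101 = 1261
0b00011011100 = 00011011100
→ | → 10011111101 = 1277
→ << 3 (mod 2^11) → 11111101000 = 2024
→ >> 3 → 00011111101 = 253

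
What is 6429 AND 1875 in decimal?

6429 = 1100100011101
1875 = 0011101010011
AND → 0000100010001 = 273

273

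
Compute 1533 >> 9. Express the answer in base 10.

2

1533 = 10111111101
shift right by 9 → 00000000010 = 2
(equivalently, floor(1533 / 512))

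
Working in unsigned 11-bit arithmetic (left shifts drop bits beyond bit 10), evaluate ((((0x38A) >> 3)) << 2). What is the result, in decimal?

0x38A = 01110001010
→ >> 3 → 00001110001 = 113
→ << 2 (mod 2^11) → 00111000100 = 452

452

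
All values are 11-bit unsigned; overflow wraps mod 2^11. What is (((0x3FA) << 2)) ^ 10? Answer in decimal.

0x3FA = 01111111010
→ << 2 (mod 2^11) → 11111101000 = 2024
10 = 00000001010
→ ^ → 11111100010 = 2018

2018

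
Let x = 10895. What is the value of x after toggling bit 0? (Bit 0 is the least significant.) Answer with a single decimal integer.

x = 010101010001111
bit 0 is currently 1; toggle it via x ^ (1 << 0) = x ^ 1
→ 010101010001110 = 10894

10894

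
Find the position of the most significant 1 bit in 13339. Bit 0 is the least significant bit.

13

13339 = 11010000011011
The topmost 1 is at position 13 (since 2^13 = 8192 ≤ 13339 < 16384).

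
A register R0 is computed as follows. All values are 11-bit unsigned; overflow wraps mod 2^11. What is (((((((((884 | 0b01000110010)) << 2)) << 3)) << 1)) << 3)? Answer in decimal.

1024

884 = 01101110100
0b01000110010 = 01000110010
→ | → 01101110110 = 886
→ << 2 (mod 2^11) → 10111011000 = 1496
→ << 3 (mod 2^11) → 11011000000 = 1728
→ << 1 (mod 2^11) → 10110000000 = 1408
→ << 3 (mod 2^11) → 10000000000 = 1024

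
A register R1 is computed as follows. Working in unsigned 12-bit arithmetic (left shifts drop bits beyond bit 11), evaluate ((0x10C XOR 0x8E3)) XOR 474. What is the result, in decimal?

2101

0x10C = 000100001100
0x8E3 = 100011100011
→ XOR → 100111101111 = 2543
474 = 000111011010
→ XOR → 100000110101 = 2101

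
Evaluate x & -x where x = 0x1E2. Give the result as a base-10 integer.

2

x = 111100010 = 482
-x (two's complement) = …000011110
AND   = 000000010 = 2
(x & -x isolates the lowest set bit of x.)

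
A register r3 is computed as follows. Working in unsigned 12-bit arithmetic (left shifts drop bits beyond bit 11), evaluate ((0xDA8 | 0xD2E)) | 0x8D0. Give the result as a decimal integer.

0xDA8 = 110110101000
0xD2E = 110100101110
→ | → 110110101110 = 3502
0x8D0 = 100011010000
→ | → 110111111110 = 3582

3582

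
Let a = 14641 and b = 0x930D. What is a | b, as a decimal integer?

47933

14641 = 0011100100110001
0x930D = 1001001100001101
 OR → 1011101100111101 = 47933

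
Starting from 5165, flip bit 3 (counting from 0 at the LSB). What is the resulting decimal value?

5157

x = 1010000101101
bit 3 is currently 1; toggle it via x ^ (1 << 3) = x ^ 8
→ 1010000100101 = 5157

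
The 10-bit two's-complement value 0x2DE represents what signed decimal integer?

pattern = 1011011110 (MSB is 1 ⇒ negative)
Invert: 0100100001, add 1 → 0100100010 = 290, so the value is -290.
(Equivalently: 734 - 2^10 = 734 - 1024 = -290.)

-290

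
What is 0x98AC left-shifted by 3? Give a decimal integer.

0x98AC = 0001001100010101100
shift left by 3 → 1001100010101100000 = 312672
(equivalently, 39084 × 2^3 = 39084 × 8)

312672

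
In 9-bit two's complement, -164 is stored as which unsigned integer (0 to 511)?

164 in 9 bits: 010100100
Invert: 101011011
Add 1:  101011100 = 348
(Check: 2^9 - 164 = 512 - 164 = 348.)

348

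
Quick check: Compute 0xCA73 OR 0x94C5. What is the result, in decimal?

0xCA73 = 1100101001110011
0x94C5 = 1001010011000101
 OR → 1101111011110111 = 57079

57079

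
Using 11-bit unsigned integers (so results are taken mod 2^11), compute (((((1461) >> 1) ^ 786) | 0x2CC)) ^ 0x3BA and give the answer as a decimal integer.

1461 = 10110110101
→ >> 1 → 01011011010 = 730
786 = 01100010010
→ ^ → 00111001000 = 456
0x2CC = 01011001100
→ | → 01111001100 = 972
0x3BA = 01110111010
→ ^ → 00001110110 = 118

118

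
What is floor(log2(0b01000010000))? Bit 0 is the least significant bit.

0b01000010000 = 1000010000
The topmost 1 is at position 9 (since 2^9 = 512 ≤ 528 < 1024).

9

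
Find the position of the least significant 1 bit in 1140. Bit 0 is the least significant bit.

1140 = 10001110100
Trailing zeros: 2, so the lowest set bit is bit 2 (value 4).

2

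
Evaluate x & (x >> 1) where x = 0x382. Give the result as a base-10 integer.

x = 1110000010 = 898
x>>1 = 0111000001
AND  = 0110000000 = 384
(x & (x >> 1) has a 1 wherever x has two consecutive 1 bits.)

384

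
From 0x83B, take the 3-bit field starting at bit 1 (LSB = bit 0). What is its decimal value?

v = 100000111011
Shift right by 1: 10000011101
Mask low 3 bits: 101 = 5

5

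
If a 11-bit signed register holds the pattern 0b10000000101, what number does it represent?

pattern = 10000000101 (MSB is 1 ⇒ negative)
Invert: 01111111010, add 1 → 01111111011 = 1019, so the value is -1019.
(Equivalently: 1029 - 2^11 = 1029 - 2048 = -1019.)

-1019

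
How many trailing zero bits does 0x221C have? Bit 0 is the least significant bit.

2

0x221C = 10001000011100
Trailing zeros: 2, so the lowest set bit is bit 2 (value 4).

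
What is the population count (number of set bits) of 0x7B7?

9

0x7B7 = 11110110111
Count the 1s: 1 + 1 + 1 + 1 + 1 + 1 + 1 + 1 + 1 = 9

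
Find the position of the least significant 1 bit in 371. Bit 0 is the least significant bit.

0

371 = 101110011
Trailing zeros: 0, so the lowest set bit is bit 0 (value 1).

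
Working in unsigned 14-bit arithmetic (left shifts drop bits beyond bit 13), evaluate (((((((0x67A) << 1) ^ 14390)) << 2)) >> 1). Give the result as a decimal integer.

2436

0x67A = 00011001111010
→ << 1 (mod 2^14) → 00110011110100 = 3316
14390 = 11100000110110
→ ^ → 11010011000010 = 13506
→ << 2 (mod 2^14) → 01001100001000 = 4872
→ >> 1 → 00100110000100 = 2436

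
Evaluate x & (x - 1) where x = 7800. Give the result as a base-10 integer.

7792

x = 1111001111000 = 7800
x - 1 = 1111001110111
AND   = 1111001110000 = 7792
(x & (x - 1) clears the lowest set bit of x.)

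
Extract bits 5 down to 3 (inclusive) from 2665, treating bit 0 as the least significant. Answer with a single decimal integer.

5

v = 00101001101001
Shift right by 3: 00101001101
Mask low 3 bits: 101 = 5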